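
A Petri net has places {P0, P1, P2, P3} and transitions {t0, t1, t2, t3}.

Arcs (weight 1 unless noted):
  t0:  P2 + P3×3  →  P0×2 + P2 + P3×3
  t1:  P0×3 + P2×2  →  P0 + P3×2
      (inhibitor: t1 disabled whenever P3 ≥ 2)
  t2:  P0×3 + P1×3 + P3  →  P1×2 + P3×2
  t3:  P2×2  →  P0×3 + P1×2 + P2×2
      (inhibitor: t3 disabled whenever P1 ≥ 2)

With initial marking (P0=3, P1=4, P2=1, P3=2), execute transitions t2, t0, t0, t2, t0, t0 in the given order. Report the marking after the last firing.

(P0=5, P1=2, P2=1, P3=4)

step 1: fire t2:  (P0=3, P1=4, P2=1, P3=2) → (P0=0, P1=3, P2=1, P3=3)
step 2: fire t0:  (P0=0, P1=3, P2=1, P3=3) → (P0=2, P1=3, P2=1, P3=3)
step 3: fire t0:  (P0=2, P1=3, P2=1, P3=3) → (P0=4, P1=3, P2=1, P3=3)
step 4: fire t2:  (P0=4, P1=3, P2=1, P3=3) → (P0=1, P1=2, P2=1, P3=4)
step 5: fire t0:  (P0=1, P1=2, P2=1, P3=4) → (P0=3, P1=2, P2=1, P3=4)
step 6: fire t0:  (P0=3, P1=2, P2=1, P3=4) → (P0=5, P1=2, P2=1, P3=4)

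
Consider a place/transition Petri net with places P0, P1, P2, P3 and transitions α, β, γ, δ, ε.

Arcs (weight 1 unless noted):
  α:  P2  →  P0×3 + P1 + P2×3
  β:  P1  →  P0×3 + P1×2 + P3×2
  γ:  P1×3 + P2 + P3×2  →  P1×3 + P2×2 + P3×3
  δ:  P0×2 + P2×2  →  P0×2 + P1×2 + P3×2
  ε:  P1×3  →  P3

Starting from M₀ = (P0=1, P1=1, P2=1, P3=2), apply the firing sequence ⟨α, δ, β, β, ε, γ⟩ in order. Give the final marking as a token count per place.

step 1: fire α:  (P0=1, P1=1, P2=1, P3=2) → (P0=4, P1=2, P2=3, P3=2)
step 2: fire δ:  (P0=4, P1=2, P2=3, P3=2) → (P0=4, P1=4, P2=1, P3=4)
step 3: fire β:  (P0=4, P1=4, P2=1, P3=4) → (P0=7, P1=5, P2=1, P3=6)
step 4: fire β:  (P0=7, P1=5, P2=1, P3=6) → (P0=10, P1=6, P2=1, P3=8)
step 5: fire ε:  (P0=10, P1=6, P2=1, P3=8) → (P0=10, P1=3, P2=1, P3=9)
step 6: fire γ:  (P0=10, P1=3, P2=1, P3=9) → (P0=10, P1=3, P2=2, P3=10)

(P0=10, P1=3, P2=2, P3=10)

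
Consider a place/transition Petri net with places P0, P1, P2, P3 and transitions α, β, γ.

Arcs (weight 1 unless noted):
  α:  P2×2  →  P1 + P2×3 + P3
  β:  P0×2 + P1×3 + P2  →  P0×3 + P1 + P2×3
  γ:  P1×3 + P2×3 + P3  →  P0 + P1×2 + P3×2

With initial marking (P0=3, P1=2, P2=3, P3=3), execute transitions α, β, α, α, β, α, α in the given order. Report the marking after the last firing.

(P0=5, P1=3, P2=12, P3=8)

step 1: fire α:  (P0=3, P1=2, P2=3, P3=3) → (P0=3, P1=3, P2=4, P3=4)
step 2: fire β:  (P0=3, P1=3, P2=4, P3=4) → (P0=4, P1=1, P2=6, P3=4)
step 3: fire α:  (P0=4, P1=1, P2=6, P3=4) → (P0=4, P1=2, P2=7, P3=5)
step 4: fire α:  (P0=4, P1=2, P2=7, P3=5) → (P0=4, P1=3, P2=8, P3=6)
step 5: fire β:  (P0=4, P1=3, P2=8, P3=6) → (P0=5, P1=1, P2=10, P3=6)
step 6: fire α:  (P0=5, P1=1, P2=10, P3=6) → (P0=5, P1=2, P2=11, P3=7)
step 7: fire α:  (P0=5, P1=2, P2=11, P3=7) → (P0=5, P1=3, P2=12, P3=8)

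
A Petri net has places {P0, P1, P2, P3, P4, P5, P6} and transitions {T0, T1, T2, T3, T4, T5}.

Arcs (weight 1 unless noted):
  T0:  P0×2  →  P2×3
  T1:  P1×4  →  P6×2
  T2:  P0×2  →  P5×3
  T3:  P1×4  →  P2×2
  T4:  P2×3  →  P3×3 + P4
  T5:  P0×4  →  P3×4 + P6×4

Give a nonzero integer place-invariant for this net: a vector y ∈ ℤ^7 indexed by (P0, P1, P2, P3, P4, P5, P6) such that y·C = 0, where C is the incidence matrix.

y = (P0:3, P1:1, P2:2, P3:1, P4:3, P5:2, P6:2)

Incidence matrix C (rows=places, cols=transitions):
       T0   T1   T2   T3   T4   T5
   P0  -2    0   -2    0    0   -4
   P1   0   -4    0   -4    0    0
   P2   3    0    0    2   -3    0
   P3   0    0    0    0    3    4
   P4   0    0    0    0    1    0
   P5   0    0    3    0    0    0
   P6   0    2    0    0    0    4

Candidate y = [3, 1, 2, 1, 3, 2, 2]; check y·C column-wise:
  col T0: 3·-2 + 1·0 + 2·3 + 1·0 + 3·0 + 2·0 + 2·0 = 0
  col T1: 3·0 + 1·-4 + 2·0 + 1·0 + 3·0 + 2·0 + 2·2 = 0
  col T2: 3·-2 + 1·0 + 2·0 + 1·0 + 3·0 + 2·3 + 2·0 = 0
  col T3: 3·0 + 1·-4 + 2·2 + 1·0 + 3·0 + 2·0 + 2·0 = 0
  col T4: 3·0 + 1·0 + 2·-3 + 1·3 + 3·1 + 2·0 + 2·0 = 0
  col T5: 3·-4 + 1·0 + 2·0 + 1·4 + 3·0 + 2·0 + 2·4 = 0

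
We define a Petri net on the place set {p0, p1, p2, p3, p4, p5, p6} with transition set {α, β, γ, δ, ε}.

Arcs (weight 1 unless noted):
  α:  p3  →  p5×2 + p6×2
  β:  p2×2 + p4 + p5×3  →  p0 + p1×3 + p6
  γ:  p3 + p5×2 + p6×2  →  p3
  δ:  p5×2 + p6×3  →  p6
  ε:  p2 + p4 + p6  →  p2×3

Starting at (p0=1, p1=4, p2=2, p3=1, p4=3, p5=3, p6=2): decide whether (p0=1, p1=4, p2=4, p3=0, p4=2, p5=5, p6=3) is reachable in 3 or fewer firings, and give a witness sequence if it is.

step 1: fire α:  (p0=1, p1=4, p2=2, p3=1, p4=3, p5=3, p6=2) → (p0=1, p1=4, p2=2, p3=0, p4=3, p5=5, p6=4)
step 2: fire ε:  (p0=1, p1=4, p2=2, p3=0, p4=3, p5=5, p6=4) → (p0=1, p1=4, p2=4, p3=0, p4=2, p5=5, p6=3)

YES — reachable via ⟨α, ε⟩ (2 firings)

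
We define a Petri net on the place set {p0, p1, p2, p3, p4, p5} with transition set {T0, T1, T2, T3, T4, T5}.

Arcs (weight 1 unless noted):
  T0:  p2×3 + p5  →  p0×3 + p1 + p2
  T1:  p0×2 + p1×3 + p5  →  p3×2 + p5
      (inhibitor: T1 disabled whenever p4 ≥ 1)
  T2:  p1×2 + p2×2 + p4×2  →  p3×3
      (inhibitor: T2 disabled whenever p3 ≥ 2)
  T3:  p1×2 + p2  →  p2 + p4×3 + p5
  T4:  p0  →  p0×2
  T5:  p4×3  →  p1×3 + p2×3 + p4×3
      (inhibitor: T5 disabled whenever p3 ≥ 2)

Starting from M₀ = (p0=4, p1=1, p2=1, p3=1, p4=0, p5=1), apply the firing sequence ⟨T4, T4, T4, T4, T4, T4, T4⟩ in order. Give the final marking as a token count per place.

step 1: fire T4:  (p0=4, p1=1, p2=1, p3=1, p4=0, p5=1) → (p0=5, p1=1, p2=1, p3=1, p4=0, p5=1)
step 2: fire T4:  (p0=5, p1=1, p2=1, p3=1, p4=0, p5=1) → (p0=6, p1=1, p2=1, p3=1, p4=0, p5=1)
step 3: fire T4:  (p0=6, p1=1, p2=1, p3=1, p4=0, p5=1) → (p0=7, p1=1, p2=1, p3=1, p4=0, p5=1)
step 4: fire T4:  (p0=7, p1=1, p2=1, p3=1, p4=0, p5=1) → (p0=8, p1=1, p2=1, p3=1, p4=0, p5=1)
step 5: fire T4:  (p0=8, p1=1, p2=1, p3=1, p4=0, p5=1) → (p0=9, p1=1, p2=1, p3=1, p4=0, p5=1)
step 6: fire T4:  (p0=9, p1=1, p2=1, p3=1, p4=0, p5=1) → (p0=10, p1=1, p2=1, p3=1, p4=0, p5=1)
step 7: fire T4:  (p0=10, p1=1, p2=1, p3=1, p4=0, p5=1) → (p0=11, p1=1, p2=1, p3=1, p4=0, p5=1)

(p0=11, p1=1, p2=1, p3=1, p4=0, p5=1)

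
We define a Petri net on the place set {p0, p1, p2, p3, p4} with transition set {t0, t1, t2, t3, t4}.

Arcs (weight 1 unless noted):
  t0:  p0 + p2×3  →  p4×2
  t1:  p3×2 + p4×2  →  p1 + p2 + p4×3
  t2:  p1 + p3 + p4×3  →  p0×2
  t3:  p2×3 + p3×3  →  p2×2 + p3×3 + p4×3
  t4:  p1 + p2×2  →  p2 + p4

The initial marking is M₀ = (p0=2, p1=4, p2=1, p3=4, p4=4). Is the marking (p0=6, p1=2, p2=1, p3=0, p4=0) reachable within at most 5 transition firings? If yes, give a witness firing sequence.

YES — reachable via ⟨t1, t2, t4, t2⟩ (4 firings)

step 1: fire t1:  (p0=2, p1=4, p2=1, p3=4, p4=4) → (p0=2, p1=5, p2=2, p3=2, p4=5)
step 2: fire t2:  (p0=2, p1=5, p2=2, p3=2, p4=5) → (p0=4, p1=4, p2=2, p3=1, p4=2)
step 3: fire t4:  (p0=4, p1=4, p2=2, p3=1, p4=2) → (p0=4, p1=3, p2=1, p3=1, p4=3)
step 4: fire t2:  (p0=4, p1=3, p2=1, p3=1, p4=3) → (p0=6, p1=2, p2=1, p3=0, p4=0)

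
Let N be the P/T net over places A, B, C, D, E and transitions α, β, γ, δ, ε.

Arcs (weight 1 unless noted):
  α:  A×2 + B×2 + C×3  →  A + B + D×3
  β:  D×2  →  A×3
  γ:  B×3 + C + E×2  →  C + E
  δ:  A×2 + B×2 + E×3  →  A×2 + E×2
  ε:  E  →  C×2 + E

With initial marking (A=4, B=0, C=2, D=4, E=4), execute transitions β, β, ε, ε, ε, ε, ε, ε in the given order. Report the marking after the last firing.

(A=10, B=0, C=14, D=0, E=4)

step 1: fire β:  (A=4, B=0, C=2, D=4, E=4) → (A=7, B=0, C=2, D=2, E=4)
step 2: fire β:  (A=7, B=0, C=2, D=2, E=4) → (A=10, B=0, C=2, D=0, E=4)
step 3: fire ε:  (A=10, B=0, C=2, D=0, E=4) → (A=10, B=0, C=4, D=0, E=4)
step 4: fire ε:  (A=10, B=0, C=4, D=0, E=4) → (A=10, B=0, C=6, D=0, E=4)
step 5: fire ε:  (A=10, B=0, C=6, D=0, E=4) → (A=10, B=0, C=8, D=0, E=4)
step 6: fire ε:  (A=10, B=0, C=8, D=0, E=4) → (A=10, B=0, C=10, D=0, E=4)
step 7: fire ε:  (A=10, B=0, C=10, D=0, E=4) → (A=10, B=0, C=12, D=0, E=4)
step 8: fire ε:  (A=10, B=0, C=12, D=0, E=4) → (A=10, B=0, C=14, D=0, E=4)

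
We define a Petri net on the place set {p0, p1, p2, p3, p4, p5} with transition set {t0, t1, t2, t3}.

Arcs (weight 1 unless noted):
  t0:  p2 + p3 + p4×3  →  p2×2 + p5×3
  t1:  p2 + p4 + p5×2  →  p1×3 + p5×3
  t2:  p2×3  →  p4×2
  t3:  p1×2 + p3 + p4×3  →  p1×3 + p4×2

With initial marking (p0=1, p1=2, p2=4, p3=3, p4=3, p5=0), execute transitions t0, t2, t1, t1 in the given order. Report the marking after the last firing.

(p0=1, p1=8, p2=0, p3=2, p4=0, p5=5)

step 1: fire t0:  (p0=1, p1=2, p2=4, p3=3, p4=3, p5=0) → (p0=1, p1=2, p2=5, p3=2, p4=0, p5=3)
step 2: fire t2:  (p0=1, p1=2, p2=5, p3=2, p4=0, p5=3) → (p0=1, p1=2, p2=2, p3=2, p4=2, p5=3)
step 3: fire t1:  (p0=1, p1=2, p2=2, p3=2, p4=2, p5=3) → (p0=1, p1=5, p2=1, p3=2, p4=1, p5=4)
step 4: fire t1:  (p0=1, p1=5, p2=1, p3=2, p4=1, p5=4) → (p0=1, p1=8, p2=0, p3=2, p4=0, p5=5)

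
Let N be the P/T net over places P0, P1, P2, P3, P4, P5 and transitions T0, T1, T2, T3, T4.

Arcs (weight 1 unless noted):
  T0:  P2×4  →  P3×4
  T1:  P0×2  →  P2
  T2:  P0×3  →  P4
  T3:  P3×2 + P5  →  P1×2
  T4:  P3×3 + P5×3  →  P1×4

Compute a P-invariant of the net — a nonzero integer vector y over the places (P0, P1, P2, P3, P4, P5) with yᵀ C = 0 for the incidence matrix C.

y = (P0:1, P1:3, P2:2, P3:2, P4:3, P5:2)

Incidence matrix C (rows=places, cols=transitions):
       T0   T1   T2   T3   T4
   P0   0   -2   -3    0    0
   P1   0    0    0    2    4
   P2  -4    1    0    0    0
   P3   4    0    0   -2   -3
   P4   0    0    1    0    0
   P5   0    0    0   -1   -3

Candidate y = [1, 3, 2, 2, 3, 2]; check y·C column-wise:
  col T0: 1·0 + 3·0 + 2·-4 + 2·4 + 3·0 + 2·0 = 0
  col T1: 1·-2 + 3·0 + 2·1 + 2·0 + 3·0 + 2·0 = 0
  col T2: 1·-3 + 3·0 + 2·0 + 2·0 + 3·1 + 2·0 = 0
  col T3: 1·0 + 3·2 + 2·0 + 2·-2 + 3·0 + 2·-1 = 0
  col T4: 1·0 + 3·4 + 2·0 + 2·-3 + 3·0 + 2·-3 = 0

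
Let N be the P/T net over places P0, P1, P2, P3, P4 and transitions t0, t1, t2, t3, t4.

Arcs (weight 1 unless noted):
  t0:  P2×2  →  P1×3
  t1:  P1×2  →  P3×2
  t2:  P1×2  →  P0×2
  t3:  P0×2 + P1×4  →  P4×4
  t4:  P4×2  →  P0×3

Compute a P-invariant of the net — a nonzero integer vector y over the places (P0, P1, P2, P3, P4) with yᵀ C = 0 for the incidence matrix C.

Incidence matrix C (rows=places, cols=transitions):
       t0   t1   t2   t3   t4
   P0   0    0    2   -2    3
   P1   3   -2   -2   -4    0
   P2  -2    0    0    0    0
   P3   0    2    0    0    0
   P4   0    0    0    4   -2

Candidate y = [2, 2, 3, 2, 3]; check y·C column-wise:
  col t0: 2·0 + 2·3 + 3·-2 + 2·0 + 3·0 = 0
  col t1: 2·0 + 2·-2 + 3·0 + 2·2 + 3·0 = 0
  col t2: 2·2 + 2·-2 + 3·0 + 2·0 + 3·0 = 0
  col t3: 2·-2 + 2·-4 + 3·0 + 2·0 + 3·4 = 0
  col t4: 2·3 + 2·0 + 3·0 + 2·0 + 3·-2 = 0

y = (P0:2, P1:2, P2:3, P3:2, P4:3)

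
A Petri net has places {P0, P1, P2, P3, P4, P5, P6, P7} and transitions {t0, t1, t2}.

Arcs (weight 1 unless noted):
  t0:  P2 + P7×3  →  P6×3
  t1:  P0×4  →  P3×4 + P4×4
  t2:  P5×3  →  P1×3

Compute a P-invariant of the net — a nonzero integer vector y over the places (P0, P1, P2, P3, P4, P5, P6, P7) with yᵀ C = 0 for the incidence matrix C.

Incidence matrix C (rows=places, cols=transitions):
       t0   t1   t2
   P0   0   -4    0
   P1   0    0    3
   P2  -1    0    0
   P3   0    4    0
   P4   0    4    0
   P5   0    0   -3
   P6   3    0    0
   P7  -3    0    0

Candidate y = [1, 0, 0, 1, 0, 0, 0, 0]; check y·C column-wise:
  col t0: 1·0 + 0·-1 + 1·0 + 0·3 + 0·-3 = 0
  col t1: 1·-4 + 1·4 + 0·4 = 0
  col t2: 1·0 + 0·3 + 1·0 + 0·-3 = 0

y = (P0:1, P1:0, P2:0, P3:1, P4:0, P5:0, P6:0, P7:0)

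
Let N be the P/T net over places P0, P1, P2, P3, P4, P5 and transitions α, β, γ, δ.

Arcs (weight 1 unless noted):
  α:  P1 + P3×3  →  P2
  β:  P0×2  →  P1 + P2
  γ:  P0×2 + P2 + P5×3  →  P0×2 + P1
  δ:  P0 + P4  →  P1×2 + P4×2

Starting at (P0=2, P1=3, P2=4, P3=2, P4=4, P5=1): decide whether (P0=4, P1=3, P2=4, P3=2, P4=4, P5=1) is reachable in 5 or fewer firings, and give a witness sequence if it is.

depth 0: 1 marking
depth 1: 3 markings reached so far
depth 2: 4 markings reached so far
depth 3: 4 markings reached so far
(frontier empty at depth 3; search complete)
target is not among the 4 markings reachable within 5 steps

NO — not reachable within 5 firings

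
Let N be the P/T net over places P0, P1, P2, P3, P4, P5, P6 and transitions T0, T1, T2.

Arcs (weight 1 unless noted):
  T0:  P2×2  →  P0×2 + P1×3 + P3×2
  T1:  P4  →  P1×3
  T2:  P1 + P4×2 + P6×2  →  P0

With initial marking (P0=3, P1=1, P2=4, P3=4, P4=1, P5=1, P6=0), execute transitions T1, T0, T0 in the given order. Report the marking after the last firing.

step 1: fire T1:  (P0=3, P1=1, P2=4, P3=4, P4=1, P5=1, P6=0) → (P0=3, P1=4, P2=4, P3=4, P4=0, P5=1, P6=0)
step 2: fire T0:  (P0=3, P1=4, P2=4, P3=4, P4=0, P5=1, P6=0) → (P0=5, P1=7, P2=2, P3=6, P4=0, P5=1, P6=0)
step 3: fire T0:  (P0=5, P1=7, P2=2, P3=6, P4=0, P5=1, P6=0) → (P0=7, P1=10, P2=0, P3=8, P4=0, P5=1, P6=0)

(P0=7, P1=10, P2=0, P3=8, P4=0, P5=1, P6=0)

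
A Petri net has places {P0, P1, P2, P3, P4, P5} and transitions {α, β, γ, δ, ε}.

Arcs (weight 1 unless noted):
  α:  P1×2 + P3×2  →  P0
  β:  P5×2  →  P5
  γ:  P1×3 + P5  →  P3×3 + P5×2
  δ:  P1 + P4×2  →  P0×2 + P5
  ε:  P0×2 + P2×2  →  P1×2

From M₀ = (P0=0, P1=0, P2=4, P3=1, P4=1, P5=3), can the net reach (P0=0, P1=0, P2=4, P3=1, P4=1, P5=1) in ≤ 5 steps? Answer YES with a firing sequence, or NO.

YES — reachable via ⟨β, β⟩ (2 firings)

step 1: fire β:  (P0=0, P1=0, P2=4, P3=1, P4=1, P5=3) → (P0=0, P1=0, P2=4, P3=1, P4=1, P5=2)
step 2: fire β:  (P0=0, P1=0, P2=4, P3=1, P4=1, P5=2) → (P0=0, P1=0, P2=4, P3=1, P4=1, P5=1)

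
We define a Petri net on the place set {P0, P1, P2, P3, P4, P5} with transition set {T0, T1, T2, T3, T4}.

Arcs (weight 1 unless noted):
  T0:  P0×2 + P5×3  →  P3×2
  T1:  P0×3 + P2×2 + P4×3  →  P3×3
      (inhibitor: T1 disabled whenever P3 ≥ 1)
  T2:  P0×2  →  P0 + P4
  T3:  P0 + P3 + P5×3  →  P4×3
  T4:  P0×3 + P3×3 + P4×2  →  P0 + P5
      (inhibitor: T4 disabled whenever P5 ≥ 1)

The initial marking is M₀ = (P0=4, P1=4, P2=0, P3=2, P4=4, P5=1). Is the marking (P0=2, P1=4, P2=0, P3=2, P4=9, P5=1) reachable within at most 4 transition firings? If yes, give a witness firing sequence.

depth 0: 1 marking
depth 1: 2 markings reached so far
depth 2: 3 markings reached so far
depth 3: 4 markings reached so far
depth 4: 4 markings reached so far
(frontier empty at depth 4; search complete)
target is not among the 4 markings reachable within 4 steps

NO — not reachable within 4 firings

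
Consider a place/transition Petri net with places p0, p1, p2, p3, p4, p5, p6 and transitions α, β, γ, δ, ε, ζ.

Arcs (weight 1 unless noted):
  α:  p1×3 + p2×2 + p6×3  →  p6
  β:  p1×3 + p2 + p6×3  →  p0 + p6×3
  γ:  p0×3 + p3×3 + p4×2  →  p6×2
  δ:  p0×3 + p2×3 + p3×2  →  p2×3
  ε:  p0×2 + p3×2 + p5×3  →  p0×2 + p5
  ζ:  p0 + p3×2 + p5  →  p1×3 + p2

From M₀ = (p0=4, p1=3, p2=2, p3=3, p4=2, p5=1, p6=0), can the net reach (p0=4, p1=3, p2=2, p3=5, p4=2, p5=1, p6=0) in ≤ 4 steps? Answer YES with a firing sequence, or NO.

depth 0: 1 marking
depth 1: 3 markings reached so far
depth 2: 3 markings reached so far
(frontier empty at depth 2; search complete)
target is not among the 3 markings reachable within 4 steps

NO — not reachable within 4 firings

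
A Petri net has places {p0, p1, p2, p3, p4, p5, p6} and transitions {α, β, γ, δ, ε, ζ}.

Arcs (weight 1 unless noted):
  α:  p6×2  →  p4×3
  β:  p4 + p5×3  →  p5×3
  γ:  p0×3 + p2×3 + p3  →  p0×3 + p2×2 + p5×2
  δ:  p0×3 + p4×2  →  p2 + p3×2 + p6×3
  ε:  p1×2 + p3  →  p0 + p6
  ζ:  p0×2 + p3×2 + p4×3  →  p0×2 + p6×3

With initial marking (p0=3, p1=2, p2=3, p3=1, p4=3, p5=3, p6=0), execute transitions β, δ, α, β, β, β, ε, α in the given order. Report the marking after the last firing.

(p0=1, p1=0, p2=4, p3=2, p4=3, p5=3, p6=0)

step 1: fire β:  (p0=3, p1=2, p2=3, p3=1, p4=3, p5=3, p6=0) → (p0=3, p1=2, p2=3, p3=1, p4=2, p5=3, p6=0)
step 2: fire δ:  (p0=3, p1=2, p2=3, p3=1, p4=2, p5=3, p6=0) → (p0=0, p1=2, p2=4, p3=3, p4=0, p5=3, p6=3)
step 3: fire α:  (p0=0, p1=2, p2=4, p3=3, p4=0, p5=3, p6=3) → (p0=0, p1=2, p2=4, p3=3, p4=3, p5=3, p6=1)
step 4: fire β:  (p0=0, p1=2, p2=4, p3=3, p4=3, p5=3, p6=1) → (p0=0, p1=2, p2=4, p3=3, p4=2, p5=3, p6=1)
step 5: fire β:  (p0=0, p1=2, p2=4, p3=3, p4=2, p5=3, p6=1) → (p0=0, p1=2, p2=4, p3=3, p4=1, p5=3, p6=1)
step 6: fire β:  (p0=0, p1=2, p2=4, p3=3, p4=1, p5=3, p6=1) → (p0=0, p1=2, p2=4, p3=3, p4=0, p5=3, p6=1)
step 7: fire ε:  (p0=0, p1=2, p2=4, p3=3, p4=0, p5=3, p6=1) → (p0=1, p1=0, p2=4, p3=2, p4=0, p5=3, p6=2)
step 8: fire α:  (p0=1, p1=0, p2=4, p3=2, p4=0, p5=3, p6=2) → (p0=1, p1=0, p2=4, p3=2, p4=3, p5=3, p6=0)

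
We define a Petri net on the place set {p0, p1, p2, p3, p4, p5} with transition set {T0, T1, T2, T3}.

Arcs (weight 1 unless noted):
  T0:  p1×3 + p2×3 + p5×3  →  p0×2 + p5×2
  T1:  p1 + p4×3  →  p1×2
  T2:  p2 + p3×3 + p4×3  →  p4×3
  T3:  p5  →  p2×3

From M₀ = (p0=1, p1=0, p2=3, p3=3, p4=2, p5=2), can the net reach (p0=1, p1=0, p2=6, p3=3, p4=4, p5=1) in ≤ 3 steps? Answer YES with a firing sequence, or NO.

NO — not reachable within 3 firings

depth 0: 1 marking
depth 1: 2 markings reached so far
depth 2: 3 markings reached so far
depth 3: 3 markings reached so far
(frontier empty at depth 3; search complete)
target is not among the 3 markings reachable within 3 steps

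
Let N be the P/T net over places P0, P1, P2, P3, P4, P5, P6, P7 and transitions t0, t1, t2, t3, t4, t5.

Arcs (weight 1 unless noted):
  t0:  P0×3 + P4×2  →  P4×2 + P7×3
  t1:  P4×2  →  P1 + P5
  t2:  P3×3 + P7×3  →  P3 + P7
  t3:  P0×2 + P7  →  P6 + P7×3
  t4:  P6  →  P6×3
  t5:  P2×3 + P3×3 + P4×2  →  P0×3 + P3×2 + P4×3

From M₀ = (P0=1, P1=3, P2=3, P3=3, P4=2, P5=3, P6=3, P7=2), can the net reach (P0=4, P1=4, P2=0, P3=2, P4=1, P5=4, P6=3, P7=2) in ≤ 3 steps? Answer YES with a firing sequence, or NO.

step 1: fire t5:  (P0=1, P1=3, P2=3, P3=3, P4=2, P5=3, P6=3, P7=2) → (P0=4, P1=3, P2=0, P3=2, P4=3, P5=3, P6=3, P7=2)
step 2: fire t1:  (P0=4, P1=3, P2=0, P3=2, P4=3, P5=3, P6=3, P7=2) → (P0=4, P1=4, P2=0, P3=2, P4=1, P5=4, P6=3, P7=2)

YES — reachable via ⟨t5, t1⟩ (2 firings)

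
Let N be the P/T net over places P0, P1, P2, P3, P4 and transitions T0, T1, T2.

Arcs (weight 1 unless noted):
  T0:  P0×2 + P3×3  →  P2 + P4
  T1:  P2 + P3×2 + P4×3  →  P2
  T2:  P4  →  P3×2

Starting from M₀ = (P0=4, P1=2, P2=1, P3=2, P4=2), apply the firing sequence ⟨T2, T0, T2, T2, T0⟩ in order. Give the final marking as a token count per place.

(P0=0, P1=2, P2=3, P3=2, P4=1)

step 1: fire T2:  (P0=4, P1=2, P2=1, P3=2, P4=2) → (P0=4, P1=2, P2=1, P3=4, P4=1)
step 2: fire T0:  (P0=4, P1=2, P2=1, P3=4, P4=1) → (P0=2, P1=2, P2=2, P3=1, P4=2)
step 3: fire T2:  (P0=2, P1=2, P2=2, P3=1, P4=2) → (P0=2, P1=2, P2=2, P3=3, P4=1)
step 4: fire T2:  (P0=2, P1=2, P2=2, P3=3, P4=1) → (P0=2, P1=2, P2=2, P3=5, P4=0)
step 5: fire T0:  (P0=2, P1=2, P2=2, P3=5, P4=0) → (P0=0, P1=2, P2=3, P3=2, P4=1)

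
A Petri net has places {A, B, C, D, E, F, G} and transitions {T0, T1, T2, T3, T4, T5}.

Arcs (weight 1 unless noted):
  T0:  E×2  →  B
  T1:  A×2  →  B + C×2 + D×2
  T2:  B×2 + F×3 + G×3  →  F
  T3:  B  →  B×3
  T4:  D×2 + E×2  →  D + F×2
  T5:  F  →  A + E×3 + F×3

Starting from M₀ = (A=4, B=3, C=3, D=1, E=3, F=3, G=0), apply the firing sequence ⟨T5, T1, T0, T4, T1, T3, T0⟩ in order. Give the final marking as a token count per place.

step 1: fire T5:  (A=4, B=3, C=3, D=1, E=3, F=3, G=0) → (A=5, B=3, C=3, D=1, E=6, F=5, G=0)
step 2: fire T1:  (A=5, B=3, C=3, D=1, E=6, F=5, G=0) → (A=3, B=4, C=5, D=3, E=6, F=5, G=0)
step 3: fire T0:  (A=3, B=4, C=5, D=3, E=6, F=5, G=0) → (A=3, B=5, C=5, D=3, E=4, F=5, G=0)
step 4: fire T4:  (A=3, B=5, C=5, D=3, E=4, F=5, G=0) → (A=3, B=5, C=5, D=2, E=2, F=7, G=0)
step 5: fire T1:  (A=3, B=5, C=5, D=2, E=2, F=7, G=0) → (A=1, B=6, C=7, D=4, E=2, F=7, G=0)
step 6: fire T3:  (A=1, B=6, C=7, D=4, E=2, F=7, G=0) → (A=1, B=8, C=7, D=4, E=2, F=7, G=0)
step 7: fire T0:  (A=1, B=8, C=7, D=4, E=2, F=7, G=0) → (A=1, B=9, C=7, D=4, E=0, F=7, G=0)

(A=1, B=9, C=7, D=4, E=0, F=7, G=0)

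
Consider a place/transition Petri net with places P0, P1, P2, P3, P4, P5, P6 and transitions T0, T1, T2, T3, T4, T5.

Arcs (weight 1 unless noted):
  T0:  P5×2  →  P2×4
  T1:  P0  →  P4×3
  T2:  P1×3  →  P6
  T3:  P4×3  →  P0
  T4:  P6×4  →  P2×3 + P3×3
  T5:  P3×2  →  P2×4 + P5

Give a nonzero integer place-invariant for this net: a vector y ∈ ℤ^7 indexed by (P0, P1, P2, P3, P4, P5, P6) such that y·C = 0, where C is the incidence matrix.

y = (P0:3, P1:0, P2:0, P3:0, P4:1, P5:0, P6:0)

Incidence matrix C (rows=places, cols=transitions):
       T0   T1   T2   T3   T4   T5
   P0   0   -1    0    1    0    0
   P1   0    0   -3    0    0    0
   P2   4    0    0    0    3    4
   P3   0    0    0    0    3   -2
   P4   0    3    0   -3    0    0
   P5  -2    0    0    0    0    1
   P6   0    0    1    0   -4    0

Candidate y = [3, 0, 0, 0, 1, 0, 0]; check y·C column-wise:
  col T0: 3·0 + 0·4 + 1·0 + 0·-2 = 0
  col T1: 3·-1 + 1·3 = 0
  col T2: 3·0 + 0·-3 + 1·0 + 0·1 = 0
  col T3: 3·1 + 1·-3 = 0
  col T4: 3·0 + 0·3 + 0·3 + 1·0 + 0·-4 = 0
  col T5: 3·0 + 0·4 + 0·-2 + 1·0 + 0·1 = 0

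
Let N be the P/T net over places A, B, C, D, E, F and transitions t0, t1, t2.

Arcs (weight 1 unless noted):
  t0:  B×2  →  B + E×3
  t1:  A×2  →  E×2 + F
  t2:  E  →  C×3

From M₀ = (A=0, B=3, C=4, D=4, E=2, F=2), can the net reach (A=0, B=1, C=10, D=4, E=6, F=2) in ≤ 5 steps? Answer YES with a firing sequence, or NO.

step 1: fire t0:  (A=0, B=3, C=4, D=4, E=2, F=2) → (A=0, B=2, C=4, D=4, E=5, F=2)
step 2: fire t0:  (A=0, B=2, C=4, D=4, E=5, F=2) → (A=0, B=1, C=4, D=4, E=8, F=2)
step 3: fire t2:  (A=0, B=1, C=4, D=4, E=8, F=2) → (A=0, B=1, C=7, D=4, E=7, F=2)
step 4: fire t2:  (A=0, B=1, C=7, D=4, E=7, F=2) → (A=0, B=1, C=10, D=4, E=6, F=2)

YES — reachable via ⟨t0, t0, t2, t2⟩ (4 firings)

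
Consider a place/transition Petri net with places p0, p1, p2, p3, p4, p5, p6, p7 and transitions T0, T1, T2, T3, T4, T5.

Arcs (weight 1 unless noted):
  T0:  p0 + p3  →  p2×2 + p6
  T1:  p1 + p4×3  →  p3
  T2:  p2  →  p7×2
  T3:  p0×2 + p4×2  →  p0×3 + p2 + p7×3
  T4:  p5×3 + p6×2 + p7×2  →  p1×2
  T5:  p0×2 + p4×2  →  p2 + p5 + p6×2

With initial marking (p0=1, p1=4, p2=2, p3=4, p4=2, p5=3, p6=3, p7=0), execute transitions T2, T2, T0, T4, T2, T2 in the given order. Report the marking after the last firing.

(p0=0, p1=6, p2=0, p3=3, p4=2, p5=0, p6=2, p7=6)

step 1: fire T2:  (p0=1, p1=4, p2=2, p3=4, p4=2, p5=3, p6=3, p7=0) → (p0=1, p1=4, p2=1, p3=4, p4=2, p5=3, p6=3, p7=2)
step 2: fire T2:  (p0=1, p1=4, p2=1, p3=4, p4=2, p5=3, p6=3, p7=2) → (p0=1, p1=4, p2=0, p3=4, p4=2, p5=3, p6=3, p7=4)
step 3: fire T0:  (p0=1, p1=4, p2=0, p3=4, p4=2, p5=3, p6=3, p7=4) → (p0=0, p1=4, p2=2, p3=3, p4=2, p5=3, p6=4, p7=4)
step 4: fire T4:  (p0=0, p1=4, p2=2, p3=3, p4=2, p5=3, p6=4, p7=4) → (p0=0, p1=6, p2=2, p3=3, p4=2, p5=0, p6=2, p7=2)
step 5: fire T2:  (p0=0, p1=6, p2=2, p3=3, p4=2, p5=0, p6=2, p7=2) → (p0=0, p1=6, p2=1, p3=3, p4=2, p5=0, p6=2, p7=4)
step 6: fire T2:  (p0=0, p1=6, p2=1, p3=3, p4=2, p5=0, p6=2, p7=4) → (p0=0, p1=6, p2=0, p3=3, p4=2, p5=0, p6=2, p7=6)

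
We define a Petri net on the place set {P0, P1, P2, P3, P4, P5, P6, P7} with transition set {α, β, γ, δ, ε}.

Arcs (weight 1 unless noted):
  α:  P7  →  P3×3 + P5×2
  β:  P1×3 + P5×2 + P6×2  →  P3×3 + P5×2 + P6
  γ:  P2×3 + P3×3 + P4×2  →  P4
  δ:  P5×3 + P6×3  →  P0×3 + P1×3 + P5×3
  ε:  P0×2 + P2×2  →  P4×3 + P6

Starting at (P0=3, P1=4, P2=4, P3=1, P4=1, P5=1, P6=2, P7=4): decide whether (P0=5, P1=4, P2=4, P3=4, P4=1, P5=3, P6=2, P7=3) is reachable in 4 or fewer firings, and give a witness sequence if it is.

NO — not reachable within 4 firings

depth 0: 1 marking
depth 1: 3 markings reached so far
depth 2: 6 markings reached so far
depth 3: 11 markings reached so far
depth 4: 17 markings reached so far
target is not among the 17 markings reachable within 4 steps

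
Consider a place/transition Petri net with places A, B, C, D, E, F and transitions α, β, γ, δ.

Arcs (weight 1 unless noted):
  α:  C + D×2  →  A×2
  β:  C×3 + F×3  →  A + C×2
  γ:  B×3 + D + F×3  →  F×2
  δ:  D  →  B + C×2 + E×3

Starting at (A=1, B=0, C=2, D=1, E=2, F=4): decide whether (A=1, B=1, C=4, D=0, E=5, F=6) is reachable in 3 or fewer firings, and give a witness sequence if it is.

NO — not reachable within 3 firings

depth 0: 1 marking
depth 1: 2 markings reached so far
depth 2: 3 markings reached so far
depth 3: 3 markings reached so far
(frontier empty at depth 3; search complete)
target is not among the 3 markings reachable within 3 steps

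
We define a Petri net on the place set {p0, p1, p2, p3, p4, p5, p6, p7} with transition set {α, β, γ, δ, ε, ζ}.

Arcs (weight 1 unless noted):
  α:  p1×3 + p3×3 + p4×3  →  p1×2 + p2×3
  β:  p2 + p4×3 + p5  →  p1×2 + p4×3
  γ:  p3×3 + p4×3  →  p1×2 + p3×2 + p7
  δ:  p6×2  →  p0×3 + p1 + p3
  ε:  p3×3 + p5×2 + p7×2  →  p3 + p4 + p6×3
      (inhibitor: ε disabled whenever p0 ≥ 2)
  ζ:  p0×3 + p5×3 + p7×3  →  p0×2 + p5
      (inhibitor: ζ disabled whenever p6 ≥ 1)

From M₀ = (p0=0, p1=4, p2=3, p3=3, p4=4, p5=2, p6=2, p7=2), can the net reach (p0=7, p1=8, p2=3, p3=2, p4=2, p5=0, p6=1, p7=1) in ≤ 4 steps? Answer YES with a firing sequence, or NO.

NO — not reachable within 4 firings

depth 0: 1 marking
depth 1: 6 markings reached so far
depth 2: 13 markings reached so far
depth 3: 19 markings reached so far
depth 4: 23 markings reached so far
target is not among the 23 markings reachable within 4 steps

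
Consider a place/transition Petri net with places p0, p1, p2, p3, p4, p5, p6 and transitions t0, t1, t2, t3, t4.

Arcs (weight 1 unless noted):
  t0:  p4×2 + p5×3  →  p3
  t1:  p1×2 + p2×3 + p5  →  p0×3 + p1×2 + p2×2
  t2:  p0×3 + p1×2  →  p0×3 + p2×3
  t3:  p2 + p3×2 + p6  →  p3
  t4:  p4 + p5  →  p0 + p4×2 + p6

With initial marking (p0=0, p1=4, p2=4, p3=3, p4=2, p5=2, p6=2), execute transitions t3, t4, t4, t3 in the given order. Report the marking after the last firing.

step 1: fire t3:  (p0=0, p1=4, p2=4, p3=3, p4=2, p5=2, p6=2) → (p0=0, p1=4, p2=3, p3=2, p4=2, p5=2, p6=1)
step 2: fire t4:  (p0=0, p1=4, p2=3, p3=2, p4=2, p5=2, p6=1) → (p0=1, p1=4, p2=3, p3=2, p4=3, p5=1, p6=2)
step 3: fire t4:  (p0=1, p1=4, p2=3, p3=2, p4=3, p5=1, p6=2) → (p0=2, p1=4, p2=3, p3=2, p4=4, p5=0, p6=3)
step 4: fire t3:  (p0=2, p1=4, p2=3, p3=2, p4=4, p5=0, p6=3) → (p0=2, p1=4, p2=2, p3=1, p4=4, p5=0, p6=2)

(p0=2, p1=4, p2=2, p3=1, p4=4, p5=0, p6=2)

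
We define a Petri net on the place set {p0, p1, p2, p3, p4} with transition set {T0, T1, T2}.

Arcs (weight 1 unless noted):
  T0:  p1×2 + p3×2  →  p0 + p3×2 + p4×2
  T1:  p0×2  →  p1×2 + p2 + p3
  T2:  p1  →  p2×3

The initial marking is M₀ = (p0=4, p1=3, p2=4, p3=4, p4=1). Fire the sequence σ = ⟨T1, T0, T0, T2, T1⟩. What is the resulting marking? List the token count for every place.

step 1: fire T1:  (p0=4, p1=3, p2=4, p3=4, p4=1) → (p0=2, p1=5, p2=5, p3=5, p4=1)
step 2: fire T0:  (p0=2, p1=5, p2=5, p3=5, p4=1) → (p0=3, p1=3, p2=5, p3=5, p4=3)
step 3: fire T0:  (p0=3, p1=3, p2=5, p3=5, p4=3) → (p0=4, p1=1, p2=5, p3=5, p4=5)
step 4: fire T2:  (p0=4, p1=1, p2=5, p3=5, p4=5) → (p0=4, p1=0, p2=8, p3=5, p4=5)
step 5: fire T1:  (p0=4, p1=0, p2=8, p3=5, p4=5) → (p0=2, p1=2, p2=9, p3=6, p4=5)

(p0=2, p1=2, p2=9, p3=6, p4=5)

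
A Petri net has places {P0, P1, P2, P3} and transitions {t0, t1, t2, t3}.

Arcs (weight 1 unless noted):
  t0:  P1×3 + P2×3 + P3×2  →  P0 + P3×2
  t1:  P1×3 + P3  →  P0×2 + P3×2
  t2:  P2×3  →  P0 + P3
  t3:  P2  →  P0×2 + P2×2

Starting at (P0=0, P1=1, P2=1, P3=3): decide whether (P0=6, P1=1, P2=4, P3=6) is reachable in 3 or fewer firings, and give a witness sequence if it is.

depth 0: 1 marking
depth 1: 2 markings reached so far
depth 2: 3 markings reached so far
depth 3: 5 markings reached so far
target is not among the 5 markings reachable within 3 steps

NO — not reachable within 3 firings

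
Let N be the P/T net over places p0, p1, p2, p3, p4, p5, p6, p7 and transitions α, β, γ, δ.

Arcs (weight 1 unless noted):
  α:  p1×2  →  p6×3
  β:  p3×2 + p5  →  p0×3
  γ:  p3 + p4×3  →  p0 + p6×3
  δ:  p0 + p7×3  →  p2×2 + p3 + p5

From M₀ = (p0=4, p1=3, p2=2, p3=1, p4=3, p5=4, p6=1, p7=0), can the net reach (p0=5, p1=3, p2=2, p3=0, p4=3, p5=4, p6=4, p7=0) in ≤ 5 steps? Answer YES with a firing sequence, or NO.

NO — not reachable within 5 firings

depth 0: 1 marking
depth 1: 3 markings reached so far
depth 2: 4 markings reached so far
depth 3: 4 markings reached so far
(frontier empty at depth 3; search complete)
target is not among the 4 markings reachable within 5 steps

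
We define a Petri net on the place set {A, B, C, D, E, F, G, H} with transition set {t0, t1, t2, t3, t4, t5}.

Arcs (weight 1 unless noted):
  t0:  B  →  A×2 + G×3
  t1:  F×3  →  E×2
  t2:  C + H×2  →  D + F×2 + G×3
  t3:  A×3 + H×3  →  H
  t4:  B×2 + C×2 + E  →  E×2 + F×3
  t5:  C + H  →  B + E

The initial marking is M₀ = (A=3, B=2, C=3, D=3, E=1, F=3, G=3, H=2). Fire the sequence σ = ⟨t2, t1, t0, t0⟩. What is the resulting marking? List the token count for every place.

(A=7, B=0, C=2, D=4, E=3, F=2, G=12, H=0)

step 1: fire t2:  (A=3, B=2, C=3, D=3, E=1, F=3, G=3, H=2) → (A=3, B=2, C=2, D=4, E=1, F=5, G=6, H=0)
step 2: fire t1:  (A=3, B=2, C=2, D=4, E=1, F=5, G=6, H=0) → (A=3, B=2, C=2, D=4, E=3, F=2, G=6, H=0)
step 3: fire t0:  (A=3, B=2, C=2, D=4, E=3, F=2, G=6, H=0) → (A=5, B=1, C=2, D=4, E=3, F=2, G=9, H=0)
step 4: fire t0:  (A=5, B=1, C=2, D=4, E=3, F=2, G=9, H=0) → (A=7, B=0, C=2, D=4, E=3, F=2, G=12, H=0)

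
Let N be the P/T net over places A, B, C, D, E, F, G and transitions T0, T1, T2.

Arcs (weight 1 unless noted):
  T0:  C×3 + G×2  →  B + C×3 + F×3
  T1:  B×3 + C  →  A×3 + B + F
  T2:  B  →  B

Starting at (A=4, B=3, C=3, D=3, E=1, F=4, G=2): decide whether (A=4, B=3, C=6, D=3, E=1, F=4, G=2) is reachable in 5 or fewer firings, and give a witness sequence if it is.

depth 0: 1 marking
depth 1: 3 markings reached so far
depth 2: 4 markings reached so far
depth 3: 4 markings reached so far
(frontier empty at depth 3; search complete)
target is not among the 4 markings reachable within 5 steps

NO — not reachable within 5 firings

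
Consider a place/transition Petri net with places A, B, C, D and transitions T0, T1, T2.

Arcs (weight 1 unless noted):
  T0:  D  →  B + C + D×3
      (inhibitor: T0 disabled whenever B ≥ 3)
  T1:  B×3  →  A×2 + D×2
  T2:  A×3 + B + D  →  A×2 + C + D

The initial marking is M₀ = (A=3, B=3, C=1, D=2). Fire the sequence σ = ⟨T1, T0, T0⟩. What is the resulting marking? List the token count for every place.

step 1: fire T1:  (A=3, B=3, C=1, D=2) → (A=5, B=0, C=1, D=4)
step 2: fire T0:  (A=5, B=0, C=1, D=4) → (A=5, B=1, C=2, D=6)
step 3: fire T0:  (A=5, B=1, C=2, D=6) → (A=5, B=2, C=3, D=8)

(A=5, B=2, C=3, D=8)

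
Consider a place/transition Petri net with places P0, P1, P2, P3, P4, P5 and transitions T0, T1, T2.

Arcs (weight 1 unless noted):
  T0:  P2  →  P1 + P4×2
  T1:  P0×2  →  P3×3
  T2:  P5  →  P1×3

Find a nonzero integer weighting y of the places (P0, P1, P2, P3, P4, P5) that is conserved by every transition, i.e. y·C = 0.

Incidence matrix C (rows=places, cols=transitions):
       T0   T1   T2
   P0   0   -2    0
   P1   1    0    3
   P2  -1    0    0
   P3   0    3    0
   P4   2    0    0
   P5   0    0   -1

Candidate y = [3, 0, 0, 2, 0, 0]; check y·C column-wise:
  col T0: 3·0 + 0·1 + 0·-1 + 2·0 + 0·2 = 0
  col T1: 3·-2 + 2·3 = 0
  col T2: 3·0 + 0·3 + 2·0 + 0·-1 = 0

y = (P0:3, P1:0, P2:0, P3:2, P4:0, P5:0)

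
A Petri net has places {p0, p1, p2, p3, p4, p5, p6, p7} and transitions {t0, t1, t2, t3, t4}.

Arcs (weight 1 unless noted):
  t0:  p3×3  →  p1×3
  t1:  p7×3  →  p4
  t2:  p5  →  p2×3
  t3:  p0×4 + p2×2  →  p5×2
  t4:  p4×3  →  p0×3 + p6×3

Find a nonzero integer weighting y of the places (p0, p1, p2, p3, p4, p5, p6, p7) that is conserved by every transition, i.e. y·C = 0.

Incidence matrix C (rows=places, cols=transitions):
       t0   t1   t2   t3   t4
   p0   0    0    0   -4    3
   p1   3    0    0    0    0
   p2   0    0    3   -2    0
   p3  -3    0    0    0    0
   p4   0    1    0    0   -3
   p5   0    0   -1    2    0
   p6   0    0    0    0    3
   p7   0   -3    0    0    0

Candidate y = [0, 1, 0, 1, 0, 0, 0, 0]; check y·C column-wise:
  col t0: 1·3 + 1·-3 = 0
  col t1: 1·0 + 1·0 + 0·1 + 0·-3 = 0
  col t2: 1·0 + 0·3 + 1·0 + 0·-1 = 0
  col t3: 0·-4 + 1·0 + 0·-2 + 1·0 + 0·2 = 0
  col t4: 0·3 + 1·0 + 1·0 + 0·-3 + 0·3 = 0

y = (p0:0, p1:1, p2:0, p3:1, p4:0, p5:0, p6:0, p7:0)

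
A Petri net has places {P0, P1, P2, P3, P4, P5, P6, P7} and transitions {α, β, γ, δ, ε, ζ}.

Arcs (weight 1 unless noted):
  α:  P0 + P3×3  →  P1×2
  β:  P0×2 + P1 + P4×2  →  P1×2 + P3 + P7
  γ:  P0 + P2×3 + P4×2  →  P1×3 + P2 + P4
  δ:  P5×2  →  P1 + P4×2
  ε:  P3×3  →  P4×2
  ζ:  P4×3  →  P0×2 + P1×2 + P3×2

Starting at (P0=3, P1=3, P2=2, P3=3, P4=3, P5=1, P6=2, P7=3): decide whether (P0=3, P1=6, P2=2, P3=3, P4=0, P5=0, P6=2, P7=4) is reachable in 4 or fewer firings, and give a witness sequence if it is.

depth 0: 1 marking
depth 1: 5 markings reached so far
depth 2: 9 markings reached so far
depth 3: 10 markings reached so far
depth 4: 12 markings reached so far
target is not among the 12 markings reachable within 4 steps

NO — not reachable within 4 firings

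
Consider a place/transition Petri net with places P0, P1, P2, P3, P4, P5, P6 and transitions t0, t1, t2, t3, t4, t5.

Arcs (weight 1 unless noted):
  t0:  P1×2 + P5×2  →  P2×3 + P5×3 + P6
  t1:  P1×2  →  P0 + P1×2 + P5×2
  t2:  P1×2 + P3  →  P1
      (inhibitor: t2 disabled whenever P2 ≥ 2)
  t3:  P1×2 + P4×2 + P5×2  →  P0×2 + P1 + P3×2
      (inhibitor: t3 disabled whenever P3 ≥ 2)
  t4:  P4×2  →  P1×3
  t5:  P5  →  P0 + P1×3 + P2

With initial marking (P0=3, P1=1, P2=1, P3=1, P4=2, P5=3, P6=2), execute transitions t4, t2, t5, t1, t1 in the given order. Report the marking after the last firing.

step 1: fire t4:  (P0=3, P1=1, P2=1, P3=1, P4=2, P5=3, P6=2) → (P0=3, P1=4, P2=1, P3=1, P4=0, P5=3, P6=2)
step 2: fire t2:  (P0=3, P1=4, P2=1, P3=1, P4=0, P5=3, P6=2) → (P0=3, P1=3, P2=1, P3=0, P4=0, P5=3, P6=2)
step 3: fire t5:  (P0=3, P1=3, P2=1, P3=0, P4=0, P5=3, P6=2) → (P0=4, P1=6, P2=2, P3=0, P4=0, P5=2, P6=2)
step 4: fire t1:  (P0=4, P1=6, P2=2, P3=0, P4=0, P5=2, P6=2) → (P0=5, P1=6, P2=2, P3=0, P4=0, P5=4, P6=2)
step 5: fire t1:  (P0=5, P1=6, P2=2, P3=0, P4=0, P5=4, P6=2) → (P0=6, P1=6, P2=2, P3=0, P4=0, P5=6, P6=2)

(P0=6, P1=6, P2=2, P3=0, P4=0, P5=6, P6=2)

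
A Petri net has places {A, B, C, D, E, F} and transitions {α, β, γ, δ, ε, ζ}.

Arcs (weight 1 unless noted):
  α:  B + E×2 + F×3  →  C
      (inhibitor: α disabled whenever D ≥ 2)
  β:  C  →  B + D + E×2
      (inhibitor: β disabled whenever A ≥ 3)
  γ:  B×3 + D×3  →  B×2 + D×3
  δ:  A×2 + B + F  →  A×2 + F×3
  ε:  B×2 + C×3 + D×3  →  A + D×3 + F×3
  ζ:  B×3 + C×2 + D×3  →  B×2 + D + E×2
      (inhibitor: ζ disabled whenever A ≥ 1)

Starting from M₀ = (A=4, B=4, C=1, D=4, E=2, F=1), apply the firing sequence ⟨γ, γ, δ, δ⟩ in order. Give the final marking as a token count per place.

(A=4, B=0, C=1, D=4, E=2, F=5)

step 1: fire γ:  (A=4, B=4, C=1, D=4, E=2, F=1) → (A=4, B=3, C=1, D=4, E=2, F=1)
step 2: fire γ:  (A=4, B=3, C=1, D=4, E=2, F=1) → (A=4, B=2, C=1, D=4, E=2, F=1)
step 3: fire δ:  (A=4, B=2, C=1, D=4, E=2, F=1) → (A=4, B=1, C=1, D=4, E=2, F=3)
step 4: fire δ:  (A=4, B=1, C=1, D=4, E=2, F=3) → (A=4, B=0, C=1, D=4, E=2, F=5)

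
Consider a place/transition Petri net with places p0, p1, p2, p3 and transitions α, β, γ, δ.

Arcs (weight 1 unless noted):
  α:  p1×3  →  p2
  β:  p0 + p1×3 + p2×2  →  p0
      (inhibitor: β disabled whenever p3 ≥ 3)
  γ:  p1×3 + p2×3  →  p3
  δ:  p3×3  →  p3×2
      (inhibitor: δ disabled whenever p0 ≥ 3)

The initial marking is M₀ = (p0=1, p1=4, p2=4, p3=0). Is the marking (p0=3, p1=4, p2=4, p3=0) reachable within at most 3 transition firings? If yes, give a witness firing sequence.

NO — not reachable within 3 firings

depth 0: 1 marking
depth 1: 4 markings reached so far
depth 2: 4 markings reached so far
(frontier empty at depth 2; search complete)
target is not among the 4 markings reachable within 3 steps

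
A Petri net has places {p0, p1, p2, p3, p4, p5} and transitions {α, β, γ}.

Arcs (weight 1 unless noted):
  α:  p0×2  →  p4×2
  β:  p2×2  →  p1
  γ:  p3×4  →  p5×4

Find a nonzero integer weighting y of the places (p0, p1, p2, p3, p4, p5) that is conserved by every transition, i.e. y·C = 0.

y = (p0:0, p1:2, p2:1, p3:0, p4:0, p5:0)

Incidence matrix C (rows=places, cols=transitions):
        α    β    γ
   p0  -2    0    0
   p1   0    1    0
   p2   0   -2    0
   p3   0    0   -4
   p4   2    0    0
   p5   0    0    4

Candidate y = [0, 2, 1, 0, 0, 0]; check y·C column-wise:
  col α: 0·-2 + 2·0 + 1·0 + 0·2 = 0
  col β: 2·1 + 1·-2 = 0
  col γ: 2·0 + 1·0 + 0·-4 + 0·4 = 0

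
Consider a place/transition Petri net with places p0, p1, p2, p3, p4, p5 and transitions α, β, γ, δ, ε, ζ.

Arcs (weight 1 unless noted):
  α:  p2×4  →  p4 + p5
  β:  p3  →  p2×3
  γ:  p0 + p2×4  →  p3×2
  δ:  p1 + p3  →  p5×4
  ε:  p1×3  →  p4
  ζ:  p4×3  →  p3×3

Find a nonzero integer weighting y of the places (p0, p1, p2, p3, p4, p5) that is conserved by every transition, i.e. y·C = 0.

y = (p0:2, p1:1, p2:1, p3:3, p4:3, p5:1)

Incidence matrix C (rows=places, cols=transitions):
        α    β    γ    δ    ε    ζ
   p0   0    0   -1    0    0    0
   p1   0    0    0   -1   -3    0
   p2  -4    3   -4    0    0    0
   p3   0   -1    2   -1    0    3
   p4   1    0    0    0    1   -3
   p5   1    0    0    4    0    0

Candidate y = [2, 1, 1, 3, 3, 1]; check y·C column-wise:
  col α: 2·0 + 1·0 + 1·-4 + 3·0 + 3·1 + 1·1 = 0
  col β: 2·0 + 1·0 + 1·3 + 3·-1 + 3·0 + 1·0 = 0
  col γ: 2·-1 + 1·0 + 1·-4 + 3·2 + 3·0 + 1·0 = 0
  col δ: 2·0 + 1·-1 + 1·0 + 3·-1 + 3·0 + 1·4 = 0
  col ε: 2·0 + 1·-3 + 1·0 + 3·0 + 3·1 + 1·0 = 0
  col ζ: 2·0 + 1·0 + 1·0 + 3·3 + 3·-3 + 1·0 = 0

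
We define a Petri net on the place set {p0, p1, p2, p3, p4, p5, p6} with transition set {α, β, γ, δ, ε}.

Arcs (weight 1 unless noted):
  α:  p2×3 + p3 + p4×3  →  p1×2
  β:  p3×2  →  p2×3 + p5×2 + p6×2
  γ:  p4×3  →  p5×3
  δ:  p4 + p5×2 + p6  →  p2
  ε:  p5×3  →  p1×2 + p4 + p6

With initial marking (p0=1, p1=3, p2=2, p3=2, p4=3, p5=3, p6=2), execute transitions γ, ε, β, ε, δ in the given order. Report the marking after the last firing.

step 1: fire γ:  (p0=1, p1=3, p2=2, p3=2, p4=3, p5=3, p6=2) → (p0=1, p1=3, p2=2, p3=2, p4=0, p5=6, p6=2)
step 2: fire ε:  (p0=1, p1=3, p2=2, p3=2, p4=0, p5=6, p6=2) → (p0=1, p1=5, p2=2, p3=2, p4=1, p5=3, p6=3)
step 3: fire β:  (p0=1, p1=5, p2=2, p3=2, p4=1, p5=3, p6=3) → (p0=1, p1=5, p2=5, p3=0, p4=1, p5=5, p6=5)
step 4: fire ε:  (p0=1, p1=5, p2=5, p3=0, p4=1, p5=5, p6=5) → (p0=1, p1=7, p2=5, p3=0, p4=2, p5=2, p6=6)
step 5: fire δ:  (p0=1, p1=7, p2=5, p3=0, p4=2, p5=2, p6=6) → (p0=1, p1=7, p2=6, p3=0, p4=1, p5=0, p6=5)

(p0=1, p1=7, p2=6, p3=0, p4=1, p5=0, p6=5)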